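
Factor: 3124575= 3^4*5^2*1543^1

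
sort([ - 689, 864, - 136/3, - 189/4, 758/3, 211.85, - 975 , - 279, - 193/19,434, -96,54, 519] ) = [-975, - 689,- 279,  -  96,  -  189/4, - 136/3, - 193/19,54,211.85, 758/3,434,519,864 ] 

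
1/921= 1/921 = 0.00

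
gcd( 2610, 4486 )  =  2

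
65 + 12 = 77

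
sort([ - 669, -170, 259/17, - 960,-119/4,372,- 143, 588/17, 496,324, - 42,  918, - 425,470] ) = [  -  960, - 669, - 425, - 170, - 143,-42,-119/4,259/17,588/17, 324,372, 470,496, 918] 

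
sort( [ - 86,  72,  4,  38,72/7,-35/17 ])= [ - 86, - 35/17,4,72/7,38, 72]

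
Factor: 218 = 2^1*109^1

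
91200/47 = 91200/47 = 1940.43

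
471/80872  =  471/80872   =  0.01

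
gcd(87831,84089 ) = 1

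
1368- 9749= -8381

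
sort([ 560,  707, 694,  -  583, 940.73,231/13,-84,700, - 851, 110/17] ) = [ - 851, - 583, - 84, 110/17, 231/13,560, 694,700, 707,940.73] 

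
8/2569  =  8/2569 =0.00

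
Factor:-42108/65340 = - 3^( - 2) *5^( - 1)*29^1 = -  29/45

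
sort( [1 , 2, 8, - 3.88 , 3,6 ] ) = [ - 3.88 , 1,2, 3,  6 , 8 ]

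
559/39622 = 559/39622 = 0.01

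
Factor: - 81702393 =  - 3^1*139^1*195929^1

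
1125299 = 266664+858635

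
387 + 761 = 1148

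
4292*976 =4188992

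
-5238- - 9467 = 4229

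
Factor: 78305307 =3^1*29^1*900061^1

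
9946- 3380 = 6566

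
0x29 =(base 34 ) 17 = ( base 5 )131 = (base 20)21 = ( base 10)41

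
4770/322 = 2385/161 = 14.81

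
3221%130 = 101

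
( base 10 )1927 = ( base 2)11110000111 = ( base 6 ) 12531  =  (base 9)2571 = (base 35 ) 1K2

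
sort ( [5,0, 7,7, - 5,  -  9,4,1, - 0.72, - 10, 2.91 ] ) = [  -  10, - 9, - 5,-0.72, 0, 1, 2.91,  4,5,7 , 7 ]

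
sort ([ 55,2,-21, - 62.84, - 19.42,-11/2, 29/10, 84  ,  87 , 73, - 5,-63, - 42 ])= [ - 63, - 62.84, - 42, - 21, - 19.42, - 11/2, - 5, 2, 29/10, 55, 73, 84, 87 ]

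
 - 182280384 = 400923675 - 583204059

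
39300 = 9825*4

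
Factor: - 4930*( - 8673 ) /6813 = 14252630/2271  =  2^1*3^( - 1)*  5^1*7^2*17^1*29^1  *  59^1*  757^ (-1)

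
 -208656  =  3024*(-69) 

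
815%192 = 47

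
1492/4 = 373 = 373.00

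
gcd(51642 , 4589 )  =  1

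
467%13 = 12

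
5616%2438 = 740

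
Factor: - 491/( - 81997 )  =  167^ ( - 1 ) = 1/167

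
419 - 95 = 324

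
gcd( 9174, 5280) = 66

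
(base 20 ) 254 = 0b1110001000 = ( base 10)904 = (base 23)1g7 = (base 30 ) 104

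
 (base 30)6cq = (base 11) 4390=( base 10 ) 5786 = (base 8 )13232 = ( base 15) 1aab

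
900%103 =76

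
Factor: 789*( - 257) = - 202773 = - 3^1*257^1*263^1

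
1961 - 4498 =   -  2537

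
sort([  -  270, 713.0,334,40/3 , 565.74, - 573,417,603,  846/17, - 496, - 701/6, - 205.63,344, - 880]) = [ - 880, - 573, - 496, - 270,-205.63, - 701/6,40/3,846/17, 334,344,417,565.74, 603,713.0]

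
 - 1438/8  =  -180+ 1/4 = -  179.75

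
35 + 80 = 115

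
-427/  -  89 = 427/89  =  4.80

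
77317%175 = 142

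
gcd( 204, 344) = 4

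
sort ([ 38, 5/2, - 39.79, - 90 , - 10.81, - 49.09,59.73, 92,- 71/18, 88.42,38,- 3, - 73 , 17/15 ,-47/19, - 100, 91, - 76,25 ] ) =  [ - 100,-90,  -  76, - 73, - 49.09, - 39.79, - 10.81, - 71/18,- 3, - 47/19,  17/15 , 5/2, 25,38,  38,  59.73,88.42, 91,  92 ]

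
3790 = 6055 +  - 2265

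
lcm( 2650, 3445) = 34450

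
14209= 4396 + 9813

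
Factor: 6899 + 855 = 7754 = 2^1* 3877^1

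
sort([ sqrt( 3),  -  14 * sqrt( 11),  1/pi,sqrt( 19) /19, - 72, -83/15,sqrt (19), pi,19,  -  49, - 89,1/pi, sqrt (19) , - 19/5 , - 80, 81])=[ -89, -80, - 72, - 49, - 14 *sqrt(11) ,-83/15, - 19/5 , sqrt( 19)/19, 1/pi, 1/pi,sqrt(3), pi,sqrt ( 19),sqrt ( 19 ), 19,81]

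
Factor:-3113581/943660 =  - 2^( - 2)*5^( - 1)*29^( - 1)*41^1 * 1627^( - 1)*75941^1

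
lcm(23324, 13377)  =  909636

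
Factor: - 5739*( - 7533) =43231887 = 3^6*31^1*1913^1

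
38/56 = 19/28 = 0.68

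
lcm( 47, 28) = 1316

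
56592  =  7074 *8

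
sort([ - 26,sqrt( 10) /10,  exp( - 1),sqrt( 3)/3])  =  [ - 26,sqrt( 10)/10 , exp( - 1), sqrt (3)/3]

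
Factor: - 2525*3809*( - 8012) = 2^2 * 5^2*  13^1 * 101^1*293^1*2003^1 = 77057212700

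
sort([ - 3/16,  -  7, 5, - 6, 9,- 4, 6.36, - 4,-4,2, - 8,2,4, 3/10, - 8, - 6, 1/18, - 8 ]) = [ - 8, - 8, - 8,-7, -6, - 6,  -  4, - 4,  -  4, - 3/16,1/18 , 3/10, 2,2 , 4, 5,6.36, 9]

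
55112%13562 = 864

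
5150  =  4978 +172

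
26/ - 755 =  - 26/755 = - 0.03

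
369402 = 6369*58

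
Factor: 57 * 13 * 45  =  33345 = 3^3* 5^1*13^1*19^1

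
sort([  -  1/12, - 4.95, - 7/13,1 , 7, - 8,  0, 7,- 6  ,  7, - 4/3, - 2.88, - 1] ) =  [-8, - 6, - 4.95, - 2.88, - 4/3, -1, - 7/13,-1/12 , 0,  1, 7, 7, 7 ] 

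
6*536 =3216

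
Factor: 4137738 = 2^1*3^1*11^1 *71^1*883^1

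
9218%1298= 132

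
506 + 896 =1402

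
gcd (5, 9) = 1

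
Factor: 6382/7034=3191^1*3517^( - 1) =3191/3517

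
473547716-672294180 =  - 198746464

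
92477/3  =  30825 + 2/3 = 30825.67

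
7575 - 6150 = 1425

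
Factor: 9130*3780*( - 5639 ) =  - 194609784600 = - 2^3*3^3*5^2*7^1 *11^1*83^1 * 5639^1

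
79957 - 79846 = 111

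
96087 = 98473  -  2386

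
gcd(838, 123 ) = 1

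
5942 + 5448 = 11390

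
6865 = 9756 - 2891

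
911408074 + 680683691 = 1592091765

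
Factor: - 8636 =- 2^2* 17^1*127^1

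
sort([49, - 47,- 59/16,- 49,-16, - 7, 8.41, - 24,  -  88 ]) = [ - 88, - 49, - 47, - 24,-16,-7, - 59/16, 8.41,  49]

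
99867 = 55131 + 44736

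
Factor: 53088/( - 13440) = -2^(  -  2)*5^( - 1 ) * 79^1= - 79/20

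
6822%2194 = 240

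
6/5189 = 6/5189 = 0.00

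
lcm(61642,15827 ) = 1171198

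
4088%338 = 32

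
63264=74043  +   - 10779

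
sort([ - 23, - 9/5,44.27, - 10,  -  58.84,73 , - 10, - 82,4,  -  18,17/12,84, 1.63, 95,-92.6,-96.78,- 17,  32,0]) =[-96.78, - 92.6, - 82,-58.84,-23,  -  18, - 17,  -  10, - 10,-9/5, 0,17/12,1.63,4,32,44.27,73,84,95]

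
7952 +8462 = 16414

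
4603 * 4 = 18412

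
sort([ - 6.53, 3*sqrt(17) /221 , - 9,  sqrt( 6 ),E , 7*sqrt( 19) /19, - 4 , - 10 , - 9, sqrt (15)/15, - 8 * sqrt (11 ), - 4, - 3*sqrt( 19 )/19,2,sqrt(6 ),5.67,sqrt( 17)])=[ - 8*sqrt(11 ), - 10,  -  9,-9, - 6.53, - 4, - 4, - 3*sqrt( 19 )/19,3*sqrt(17)/221,  sqrt(15)/15, 7*sqrt( 19) /19,  2, sqrt( 6),  sqrt( 6 ),  E,sqrt(17), 5.67]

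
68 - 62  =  6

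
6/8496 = 1/1416  =  0.00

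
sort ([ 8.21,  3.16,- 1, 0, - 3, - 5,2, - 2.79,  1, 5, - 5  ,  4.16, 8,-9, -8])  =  [-9, - 8, - 5, - 5,-3, - 2.79, - 1,0,1,  2, 3.16 , 4.16,5,8,8.21 ] 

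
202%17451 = 202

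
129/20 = 6 + 9/20 = 6.45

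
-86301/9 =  - 9589 = - 9589.00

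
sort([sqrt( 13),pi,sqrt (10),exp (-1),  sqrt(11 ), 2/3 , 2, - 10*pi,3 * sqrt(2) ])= [ -10*pi, exp(-1 ), 2/3 , 2, pi , sqrt( 10 ),sqrt(11),  sqrt( 13), 3*sqrt( 2 )] 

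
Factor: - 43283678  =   - 2^1*349^1*62011^1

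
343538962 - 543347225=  - 199808263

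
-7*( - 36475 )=255325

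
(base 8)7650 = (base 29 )4m6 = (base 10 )4008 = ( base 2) 111110101000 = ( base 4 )332220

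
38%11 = 5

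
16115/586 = 55/2 = 27.50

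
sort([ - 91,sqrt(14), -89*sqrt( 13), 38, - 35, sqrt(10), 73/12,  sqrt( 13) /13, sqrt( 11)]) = [ - 89*sqrt( 13)  , - 91, - 35,sqrt( 13 ) /13,sqrt( 10),sqrt(11 ),sqrt( 14 ),73/12,38]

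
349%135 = 79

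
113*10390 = 1174070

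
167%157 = 10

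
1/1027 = 1/1027 = 0.00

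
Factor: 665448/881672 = 357/473  =  3^1*7^1*11^( - 1 )*17^1 *43^( - 1)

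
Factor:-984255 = -3^1  *5^1*65617^1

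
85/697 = 5/41 = 0.12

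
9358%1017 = 205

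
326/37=326/37 = 8.81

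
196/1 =196  =  196.00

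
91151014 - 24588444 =66562570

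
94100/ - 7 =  - 94100/7 =- 13442.86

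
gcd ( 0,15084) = 15084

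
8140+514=8654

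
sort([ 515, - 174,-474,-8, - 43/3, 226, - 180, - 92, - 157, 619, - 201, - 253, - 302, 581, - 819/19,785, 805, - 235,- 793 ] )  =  [ - 793 , - 474  ,  -  302, - 253,-235, - 201, - 180 , - 174, - 157,  -  92, -819/19, - 43/3,-8,226, 515,581,619, 785, 805] 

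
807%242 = 81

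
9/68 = 9/68 = 0.13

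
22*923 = 20306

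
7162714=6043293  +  1119421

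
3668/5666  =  1834/2833=0.65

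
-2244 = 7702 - 9946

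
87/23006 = 87/23006 = 0.00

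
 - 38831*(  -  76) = 2951156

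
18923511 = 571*33141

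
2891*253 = 731423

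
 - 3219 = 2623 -5842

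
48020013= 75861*633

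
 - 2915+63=-2852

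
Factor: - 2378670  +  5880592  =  2^1*53^1*33037^1 =3501922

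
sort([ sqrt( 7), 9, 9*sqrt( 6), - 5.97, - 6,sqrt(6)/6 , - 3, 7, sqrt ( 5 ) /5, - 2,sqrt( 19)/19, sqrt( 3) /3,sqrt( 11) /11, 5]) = [ - 6, - 5.97, - 3, - 2,sqrt(19)/19, sqrt(11) /11,sqrt( 6)/6,  sqrt(5)/5,  sqrt( 3)/3, sqrt( 7), 5,7,  9,9 * sqrt( 6 ) ] 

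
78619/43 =78619/43 = 1828.35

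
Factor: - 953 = -953^1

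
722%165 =62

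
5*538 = 2690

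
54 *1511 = 81594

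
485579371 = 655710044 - 170130673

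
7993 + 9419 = 17412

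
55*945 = 51975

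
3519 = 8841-5322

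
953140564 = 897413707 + 55726857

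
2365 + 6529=8894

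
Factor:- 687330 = -2^1*3^2*5^1*7^1*1091^1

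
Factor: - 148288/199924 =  - 2^4*7^1*151^(  -  1 )= - 112/151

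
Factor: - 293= - 293^1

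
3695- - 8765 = 12460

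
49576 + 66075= 115651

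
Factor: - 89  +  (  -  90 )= -179  =  - 179^1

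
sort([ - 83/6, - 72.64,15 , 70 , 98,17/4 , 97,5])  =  [ - 72.64, - 83/6,17/4, 5 , 15,70,  97, 98]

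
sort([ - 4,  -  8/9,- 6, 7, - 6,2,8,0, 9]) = [ - 6, - 6, - 4, - 8/9,0,  2, 7,8,9 ] 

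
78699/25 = 3147  +  24/25 = 3147.96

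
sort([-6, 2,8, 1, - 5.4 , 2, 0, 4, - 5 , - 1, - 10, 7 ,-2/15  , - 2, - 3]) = [-10, - 6, - 5.4, - 5 , - 3,  -  2, - 1,- 2/15  ,  0,1,2, 2,4, 7, 8 ] 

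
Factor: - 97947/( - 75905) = 3^2*5^( - 1 ) * 17^(-1 )*19^ ( - 1)*47^( - 1)*10883^1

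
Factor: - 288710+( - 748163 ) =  - 1036873 = - 1036873^1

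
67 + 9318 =9385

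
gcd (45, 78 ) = 3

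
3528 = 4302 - 774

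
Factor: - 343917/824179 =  - 3^2*7^1*53^1*103^1 * 824179^( -1 )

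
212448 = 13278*16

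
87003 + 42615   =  129618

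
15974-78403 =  - 62429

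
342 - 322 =20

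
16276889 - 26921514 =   -  10644625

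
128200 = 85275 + 42925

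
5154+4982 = 10136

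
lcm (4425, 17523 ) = 438075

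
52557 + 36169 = 88726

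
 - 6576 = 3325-9901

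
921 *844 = 777324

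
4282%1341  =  259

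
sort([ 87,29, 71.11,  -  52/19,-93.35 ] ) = [ - 93.35, - 52/19,29,71.11,87]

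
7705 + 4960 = 12665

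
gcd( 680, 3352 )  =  8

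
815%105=80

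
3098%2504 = 594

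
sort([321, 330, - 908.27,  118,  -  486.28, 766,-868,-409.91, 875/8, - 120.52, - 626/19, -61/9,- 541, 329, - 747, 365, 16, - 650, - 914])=[  -  914,  -  908.27,-868, - 747, - 650, - 541,-486.28, - 409.91, - 120.52,-626/19, - 61/9, 16  ,  875/8, 118, 321,329,330, 365, 766] 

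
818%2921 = 818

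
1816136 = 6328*287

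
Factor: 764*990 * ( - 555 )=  - 2^3 * 3^3* 5^2 * 11^1 * 37^1 * 191^1 = -419779800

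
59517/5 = 11903 +2/5 = 11903.40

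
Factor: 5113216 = 2^7*43^1*929^1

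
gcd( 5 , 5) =5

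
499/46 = 499/46 =10.85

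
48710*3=146130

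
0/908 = 0 = 0.00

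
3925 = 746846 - 742921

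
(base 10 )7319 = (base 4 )1302113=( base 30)83t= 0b1110010010111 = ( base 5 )213234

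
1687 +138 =1825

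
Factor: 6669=3^3*13^1*19^1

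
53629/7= 53629/7 = 7661.29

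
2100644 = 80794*26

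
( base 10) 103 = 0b1100111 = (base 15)6d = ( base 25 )43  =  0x67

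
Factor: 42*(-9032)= - 2^4*3^1 * 7^1*1129^1 = - 379344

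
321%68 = 49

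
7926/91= 7926/91=87.10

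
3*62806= 188418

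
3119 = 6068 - 2949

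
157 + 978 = 1135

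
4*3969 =15876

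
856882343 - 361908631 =494973712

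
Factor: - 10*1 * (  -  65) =2^1 * 5^2 * 13^1 = 650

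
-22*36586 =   -  804892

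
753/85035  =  251/28345=0.01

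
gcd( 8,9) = 1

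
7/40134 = 7/40134  =  0.00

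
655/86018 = 655/86018 = 0.01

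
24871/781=31 + 60/71 = 31.85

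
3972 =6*662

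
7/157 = 7/157 = 0.04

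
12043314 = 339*35526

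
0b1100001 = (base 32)31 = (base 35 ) 2r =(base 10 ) 97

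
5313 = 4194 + 1119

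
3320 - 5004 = -1684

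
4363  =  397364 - 393001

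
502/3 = 502/3 = 167.33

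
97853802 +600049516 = 697903318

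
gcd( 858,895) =1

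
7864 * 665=5229560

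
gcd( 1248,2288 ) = 208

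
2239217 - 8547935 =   -  6308718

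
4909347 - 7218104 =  - 2308757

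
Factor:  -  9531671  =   - 9531671^1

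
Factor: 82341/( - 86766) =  - 2^ (-1 )*3^1*7^1*1307^1*14461^( -1 )=- 27447/28922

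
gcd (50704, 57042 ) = 6338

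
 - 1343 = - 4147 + 2804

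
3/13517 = 3/13517 = 0.00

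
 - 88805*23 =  - 2042515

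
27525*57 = 1568925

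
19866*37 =735042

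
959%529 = 430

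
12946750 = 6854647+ 6092103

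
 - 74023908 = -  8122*9114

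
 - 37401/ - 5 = 7480 + 1/5= 7480.20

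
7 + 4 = 11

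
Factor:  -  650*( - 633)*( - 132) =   -  2^3*3^2*5^2 * 11^1*13^1*211^1= - 54311400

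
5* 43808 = 219040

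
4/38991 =4/38991  =  0.00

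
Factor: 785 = 5^1 * 157^1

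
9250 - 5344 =3906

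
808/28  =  28 + 6/7= 28.86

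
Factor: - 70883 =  - 73^1*971^1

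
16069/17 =16069/17=945.24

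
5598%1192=830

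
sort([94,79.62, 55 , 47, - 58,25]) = [-58,25, 47, 55  ,  79.62,94]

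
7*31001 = 217007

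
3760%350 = 260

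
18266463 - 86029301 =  - 67762838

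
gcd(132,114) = 6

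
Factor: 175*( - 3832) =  - 2^3*5^2*7^1*479^1 = - 670600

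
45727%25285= 20442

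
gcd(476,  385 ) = 7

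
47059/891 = 47059/891  =  52.82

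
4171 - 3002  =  1169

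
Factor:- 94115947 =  - 94115947^1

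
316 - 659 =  - 343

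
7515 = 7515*1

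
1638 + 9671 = 11309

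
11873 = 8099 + 3774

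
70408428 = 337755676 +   -  267347248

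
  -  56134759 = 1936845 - 58071604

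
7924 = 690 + 7234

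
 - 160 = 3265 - 3425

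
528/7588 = 132/1897 = 0.07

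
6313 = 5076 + 1237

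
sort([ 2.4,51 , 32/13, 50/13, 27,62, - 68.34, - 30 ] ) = [ - 68.34, - 30, 2.4, 32/13 , 50/13,27,  51, 62 ] 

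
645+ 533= 1178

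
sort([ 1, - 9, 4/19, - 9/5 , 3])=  [  -  9,-9/5, 4/19,1,3 ] 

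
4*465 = 1860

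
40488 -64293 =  - 23805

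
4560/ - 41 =-4560/41 = -111.22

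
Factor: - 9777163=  - 11^2*80803^1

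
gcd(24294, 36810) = 6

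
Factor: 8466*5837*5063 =250193420646 = 2^1*3^1*13^1*17^1*61^1*83^2 * 449^1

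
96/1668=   8/139 = 0.06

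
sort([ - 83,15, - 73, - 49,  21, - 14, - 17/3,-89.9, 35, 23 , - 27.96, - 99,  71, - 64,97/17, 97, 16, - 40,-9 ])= [ - 99, -89.9,- 83, - 73, - 64,  -  49, - 40 , - 27.96, -14, - 9, - 17/3, 97/17,  15, 16, 21,23,35,71, 97 ] 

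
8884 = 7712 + 1172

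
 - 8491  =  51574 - 60065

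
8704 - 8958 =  - 254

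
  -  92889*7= - 650223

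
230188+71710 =301898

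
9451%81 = 55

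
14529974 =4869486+9660488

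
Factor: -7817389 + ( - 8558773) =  - 16376162 = - 2^1*11^1*744371^1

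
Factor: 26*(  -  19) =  - 494 = -  2^1 * 13^1*19^1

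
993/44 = 22 + 25/44= 22.57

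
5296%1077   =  988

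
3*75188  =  225564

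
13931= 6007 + 7924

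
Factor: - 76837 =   -  76837^1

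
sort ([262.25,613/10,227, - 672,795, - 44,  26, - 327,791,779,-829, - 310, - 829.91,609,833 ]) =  [ - 829.91,-829,  -  672, - 327, - 310, - 44, 26,613/10,227,262.25, 609,779,791,795,833]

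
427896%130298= 37002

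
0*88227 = 0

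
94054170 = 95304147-1249977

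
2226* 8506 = 18934356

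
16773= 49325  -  32552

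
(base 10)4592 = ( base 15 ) 1562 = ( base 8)10760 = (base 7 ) 16250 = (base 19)CDD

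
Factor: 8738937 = 3^2*  271^1 * 3583^1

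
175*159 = 27825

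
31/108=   31/108  =  0.29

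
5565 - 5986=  - 421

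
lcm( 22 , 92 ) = 1012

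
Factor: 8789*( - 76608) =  - 673307712 = -  2^6*3^2 * 7^1*11^1*17^1*19^1*47^1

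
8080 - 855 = 7225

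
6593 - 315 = 6278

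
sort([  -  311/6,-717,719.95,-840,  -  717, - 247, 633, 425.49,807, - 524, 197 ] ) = [ - 840, - 717, - 717, - 524, - 247, - 311/6, 197,425.49, 633,719.95, 807]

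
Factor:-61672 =-2^3 * 13^1*593^1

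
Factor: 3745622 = 2^1*19^1  *241^1 * 409^1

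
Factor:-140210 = - 2^1*5^1 * 7^1*2003^1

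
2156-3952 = -1796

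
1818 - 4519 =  - 2701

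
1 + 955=956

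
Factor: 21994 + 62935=84929 = 13^1*47^1*139^1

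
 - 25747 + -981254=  - 1007001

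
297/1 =297 = 297.00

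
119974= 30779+89195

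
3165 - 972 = 2193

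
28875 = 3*9625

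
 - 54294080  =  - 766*70880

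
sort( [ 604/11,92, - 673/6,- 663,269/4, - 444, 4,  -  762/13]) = [  -  663, - 444, - 673/6,- 762/13,4, 604/11,269/4, 92]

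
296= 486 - 190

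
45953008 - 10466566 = 35486442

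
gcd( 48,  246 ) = 6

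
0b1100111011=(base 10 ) 827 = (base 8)1473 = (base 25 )182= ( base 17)2EB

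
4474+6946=11420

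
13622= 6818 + 6804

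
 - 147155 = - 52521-94634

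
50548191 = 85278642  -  34730451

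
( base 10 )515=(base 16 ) 203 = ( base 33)FK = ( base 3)201002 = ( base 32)g3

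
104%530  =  104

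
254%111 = 32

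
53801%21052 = 11697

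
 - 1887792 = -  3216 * 587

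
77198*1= 77198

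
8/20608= 1/2576 = 0.00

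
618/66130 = 309/33065 =0.01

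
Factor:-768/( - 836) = 2^6*3^1*11^ ( - 1)*19^( - 1 ) =192/209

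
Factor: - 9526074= - 2^1*3^1*1587679^1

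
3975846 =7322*543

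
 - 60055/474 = -127 + 143/474=- 126.70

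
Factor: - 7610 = -2^1*5^1*761^1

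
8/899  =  8/899 =0.01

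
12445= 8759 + 3686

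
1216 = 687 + 529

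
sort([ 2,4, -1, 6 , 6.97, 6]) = [ - 1,2, 4, 6 , 6,6.97] 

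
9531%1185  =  51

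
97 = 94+3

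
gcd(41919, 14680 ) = 1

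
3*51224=153672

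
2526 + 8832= 11358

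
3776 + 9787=13563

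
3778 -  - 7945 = 11723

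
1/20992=1/20992 = 0.00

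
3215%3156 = 59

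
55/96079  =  55/96079  =  0.00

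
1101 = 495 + 606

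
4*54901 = 219604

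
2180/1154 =1 +513/577 = 1.89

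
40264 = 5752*7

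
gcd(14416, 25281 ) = 53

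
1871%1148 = 723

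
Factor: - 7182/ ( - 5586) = 9/7  =  3^2*7^( - 1) 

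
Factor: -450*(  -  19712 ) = 8870400 = 2^9*3^2*5^2*7^1*11^1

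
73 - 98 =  - 25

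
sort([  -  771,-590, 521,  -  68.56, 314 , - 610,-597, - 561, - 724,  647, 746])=[ - 771, -724,-610, - 597, - 590,  -  561, - 68.56, 314,521,647, 746]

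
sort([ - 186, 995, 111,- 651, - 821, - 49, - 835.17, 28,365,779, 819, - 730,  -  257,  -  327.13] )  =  [ - 835.17, - 821, - 730,-651, - 327.13, - 257, - 186, - 49, 28, 111, 365, 779,819, 995 ] 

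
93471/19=4919 + 10/19 = 4919.53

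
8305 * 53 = 440165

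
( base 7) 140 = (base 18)45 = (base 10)77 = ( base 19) 41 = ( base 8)115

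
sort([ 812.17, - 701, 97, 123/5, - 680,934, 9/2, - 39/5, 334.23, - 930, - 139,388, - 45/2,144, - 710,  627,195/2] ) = [  -  930, - 710, - 701, - 680, - 139 , - 45/2, - 39/5, 9/2, 123/5,97,195/2, 144,334.23,388,627, 812.17, 934] 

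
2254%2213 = 41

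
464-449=15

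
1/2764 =1/2764 = 0.00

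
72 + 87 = 159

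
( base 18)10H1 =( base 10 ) 6139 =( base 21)dj7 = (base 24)AFJ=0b1011111111011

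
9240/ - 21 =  - 440+0/1 = - 440.00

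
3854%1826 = 202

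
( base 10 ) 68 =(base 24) 2K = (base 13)53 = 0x44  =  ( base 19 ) 3b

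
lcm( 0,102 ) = 0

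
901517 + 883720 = 1785237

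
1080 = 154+926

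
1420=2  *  710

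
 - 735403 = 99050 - 834453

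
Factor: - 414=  - 2^1*3^2*23^1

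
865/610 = 173/122 = 1.42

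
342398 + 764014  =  1106412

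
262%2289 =262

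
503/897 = 503/897 = 0.56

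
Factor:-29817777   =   - 3^1 *11^1*903569^1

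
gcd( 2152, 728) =8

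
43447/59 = 43447/59 =736.39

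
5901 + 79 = 5980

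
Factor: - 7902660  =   - 2^2  *3^1 * 5^1*131711^1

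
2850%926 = 72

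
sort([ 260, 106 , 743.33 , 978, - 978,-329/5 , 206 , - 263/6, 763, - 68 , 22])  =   [ - 978, - 68, - 329/5, - 263/6,  22,106,206,260,743.33,763,  978]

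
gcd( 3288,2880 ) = 24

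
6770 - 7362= - 592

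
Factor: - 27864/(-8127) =24/7  =  2^3*3^1 * 7^ (-1)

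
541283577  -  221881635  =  319401942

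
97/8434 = 97/8434 = 0.01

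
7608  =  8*951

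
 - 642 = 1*( - 642)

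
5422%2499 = 424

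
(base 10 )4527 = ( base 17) fb5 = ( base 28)5LJ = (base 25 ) 762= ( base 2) 1000110101111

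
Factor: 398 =2^1* 199^1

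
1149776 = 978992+170784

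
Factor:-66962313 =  - 3^2 * 11^1 * 676387^1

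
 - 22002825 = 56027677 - 78030502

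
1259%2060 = 1259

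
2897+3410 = 6307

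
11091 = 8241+2850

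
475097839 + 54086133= 529183972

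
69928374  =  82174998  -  12246624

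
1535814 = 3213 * 478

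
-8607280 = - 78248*110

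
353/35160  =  353/35160 =0.01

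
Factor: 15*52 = 780 = 2^2*3^1*5^1*13^1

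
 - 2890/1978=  - 2 + 533/989 = - 1.46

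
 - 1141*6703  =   - 7648123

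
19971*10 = 199710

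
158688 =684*232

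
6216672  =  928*6699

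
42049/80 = 525 +49/80 = 525.61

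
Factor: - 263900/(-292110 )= 2^1 * 3^( - 1 )*5^1*29^1*107^( -1) = 290/321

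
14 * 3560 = 49840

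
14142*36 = 509112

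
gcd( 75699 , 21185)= 1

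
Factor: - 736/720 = -2^1*3^(-2 )*5^(  -  1 )*23^1 = -46/45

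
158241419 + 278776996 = 437018415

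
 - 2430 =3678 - 6108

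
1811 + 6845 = 8656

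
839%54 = 29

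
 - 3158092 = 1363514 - 4521606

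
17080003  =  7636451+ 9443552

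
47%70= 47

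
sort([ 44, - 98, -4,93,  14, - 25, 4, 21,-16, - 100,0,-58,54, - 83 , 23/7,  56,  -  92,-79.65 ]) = [-100, - 98, - 92,-83,- 79.65,-58, - 25, - 16,- 4, 0, 23/7,  4, 14, 21, 44 , 54, 56, 93]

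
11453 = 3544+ 7909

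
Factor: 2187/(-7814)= - 2^( - 1)*3^7*3907^ ( - 1)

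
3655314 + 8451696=12107010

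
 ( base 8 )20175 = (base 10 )8317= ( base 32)83T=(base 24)ead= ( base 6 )102301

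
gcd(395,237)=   79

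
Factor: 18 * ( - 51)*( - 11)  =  2^1*3^3*  11^1*17^1 = 10098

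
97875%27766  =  14577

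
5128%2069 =990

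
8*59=472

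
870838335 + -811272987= 59565348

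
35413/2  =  35413/2 = 17706.50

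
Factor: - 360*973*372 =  - 130304160=- 2^5*3^3 *5^1*7^1*31^1*139^1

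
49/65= 49/65 =0.75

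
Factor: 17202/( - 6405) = - 94/35 = -2^1*5^(  -  1)*7^( - 1 )*47^1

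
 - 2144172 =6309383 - 8453555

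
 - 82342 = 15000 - 97342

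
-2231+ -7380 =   -  9611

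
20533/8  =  2566 + 5/8=2566.62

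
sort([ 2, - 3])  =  [  -  3,  2 ] 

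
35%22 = 13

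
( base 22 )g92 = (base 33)79O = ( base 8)17410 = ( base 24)dj0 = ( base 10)7944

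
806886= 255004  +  551882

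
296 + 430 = 726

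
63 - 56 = 7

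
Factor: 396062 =2^1 * 198031^1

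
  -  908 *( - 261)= 236988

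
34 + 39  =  73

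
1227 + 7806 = 9033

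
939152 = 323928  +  615224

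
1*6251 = 6251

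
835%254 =73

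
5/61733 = 5/61733 = 0.00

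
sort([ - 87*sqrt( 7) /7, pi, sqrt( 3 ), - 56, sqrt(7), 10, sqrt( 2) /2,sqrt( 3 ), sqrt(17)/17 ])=[ - 56, - 87*sqrt(7) /7, sqrt( 17) /17, sqrt( 2)/2,sqrt( 3 ),sqrt(3), sqrt( 7), pi, 10]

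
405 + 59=464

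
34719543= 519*66897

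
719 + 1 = 720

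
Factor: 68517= 3^2*23^1*331^1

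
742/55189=742/55189 = 0.01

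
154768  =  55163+99605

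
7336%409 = 383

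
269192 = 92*2926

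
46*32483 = 1494218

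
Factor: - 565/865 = -113^1*173^(-1 ) = - 113/173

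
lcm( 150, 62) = 4650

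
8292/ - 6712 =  - 2 + 1283/1678 = - 1.24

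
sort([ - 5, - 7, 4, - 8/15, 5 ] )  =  [- 7, - 5,  -  8/15,4, 5] 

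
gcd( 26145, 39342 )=249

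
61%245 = 61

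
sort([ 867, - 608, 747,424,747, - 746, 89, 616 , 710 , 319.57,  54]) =[ - 746, - 608, 54, 89, 319.57, 424, 616, 710, 747,747, 867 ] 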